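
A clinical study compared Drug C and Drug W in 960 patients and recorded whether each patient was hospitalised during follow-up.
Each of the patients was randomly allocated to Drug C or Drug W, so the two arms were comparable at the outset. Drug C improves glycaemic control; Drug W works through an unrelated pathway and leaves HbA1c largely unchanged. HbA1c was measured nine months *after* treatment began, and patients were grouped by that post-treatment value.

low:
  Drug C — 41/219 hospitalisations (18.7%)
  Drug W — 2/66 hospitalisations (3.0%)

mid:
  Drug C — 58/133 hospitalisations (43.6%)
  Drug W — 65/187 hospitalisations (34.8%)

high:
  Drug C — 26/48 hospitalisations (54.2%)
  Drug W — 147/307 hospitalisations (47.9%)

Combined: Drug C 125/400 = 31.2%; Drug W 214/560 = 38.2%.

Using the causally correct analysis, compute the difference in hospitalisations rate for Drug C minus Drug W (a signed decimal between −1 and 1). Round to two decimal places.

The distribution of HbA1c is itself part of what the drug does — it is an intermediate outcome. Holding it fixed would remove that part of the effect; the total effect is the pooled difference.
The causal difference is the pooled difference: 0.312 − 0.382 = -0.070.

-0.07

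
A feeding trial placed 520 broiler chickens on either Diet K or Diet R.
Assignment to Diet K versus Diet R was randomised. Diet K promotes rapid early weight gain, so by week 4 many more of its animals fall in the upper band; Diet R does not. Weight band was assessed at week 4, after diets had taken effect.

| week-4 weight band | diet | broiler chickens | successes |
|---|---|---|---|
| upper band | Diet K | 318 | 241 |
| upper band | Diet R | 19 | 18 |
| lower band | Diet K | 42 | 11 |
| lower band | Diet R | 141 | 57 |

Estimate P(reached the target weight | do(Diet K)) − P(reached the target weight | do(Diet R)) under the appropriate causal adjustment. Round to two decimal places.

Week-4 weight band is recorded after the diet and is itself shifted by it — it sits on the causal path from diet to outcome. Conditioning on a mediator would strip out part of the effect we want; the pooled comparison gives the total causal effect.
The causal difference is the pooled difference: 0.700 − 0.469 = +0.231.

+0.23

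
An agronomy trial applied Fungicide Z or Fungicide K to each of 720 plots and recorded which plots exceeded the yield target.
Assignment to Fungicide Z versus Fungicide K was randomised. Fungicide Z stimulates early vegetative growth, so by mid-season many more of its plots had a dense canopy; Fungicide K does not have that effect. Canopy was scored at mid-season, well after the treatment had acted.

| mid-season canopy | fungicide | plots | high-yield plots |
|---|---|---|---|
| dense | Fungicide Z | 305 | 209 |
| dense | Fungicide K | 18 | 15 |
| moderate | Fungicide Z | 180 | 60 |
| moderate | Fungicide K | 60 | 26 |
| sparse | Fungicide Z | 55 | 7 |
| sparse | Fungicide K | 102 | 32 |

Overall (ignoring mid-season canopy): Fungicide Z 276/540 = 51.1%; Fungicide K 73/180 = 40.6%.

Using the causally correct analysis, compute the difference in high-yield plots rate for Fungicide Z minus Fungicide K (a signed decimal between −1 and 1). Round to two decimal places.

+0.11

The stratified and pooled comparisons disagree (Fungicide K wins within each mid-season canopy; Fungicide Z wins overall), so the answer turns on the causal role of mid-season canopy.
Because the fungicide influences mid-season canopy, mid-season canopy is a post-treatment mediator, not a confounder. Stratifying on it would bias the estimate; the causal effect is the crude pooled difference.
The causal difference is the pooled difference: 0.511 − 0.406 = +0.106.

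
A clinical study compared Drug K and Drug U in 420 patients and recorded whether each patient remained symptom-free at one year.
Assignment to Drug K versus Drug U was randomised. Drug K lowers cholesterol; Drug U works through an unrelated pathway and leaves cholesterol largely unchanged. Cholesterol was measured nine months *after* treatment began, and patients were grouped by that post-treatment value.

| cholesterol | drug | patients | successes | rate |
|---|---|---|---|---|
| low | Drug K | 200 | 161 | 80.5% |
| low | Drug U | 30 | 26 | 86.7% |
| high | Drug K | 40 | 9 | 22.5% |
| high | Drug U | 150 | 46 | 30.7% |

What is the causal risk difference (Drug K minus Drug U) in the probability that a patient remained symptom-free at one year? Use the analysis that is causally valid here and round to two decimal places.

The distribution of cholesterol is itself part of what the drug does — it is an intermediate outcome. Holding it fixed would remove that part of the effect; the total effect is the pooled difference.
The causal difference is the pooled difference: 0.708 − 0.400 = +0.308.

+0.31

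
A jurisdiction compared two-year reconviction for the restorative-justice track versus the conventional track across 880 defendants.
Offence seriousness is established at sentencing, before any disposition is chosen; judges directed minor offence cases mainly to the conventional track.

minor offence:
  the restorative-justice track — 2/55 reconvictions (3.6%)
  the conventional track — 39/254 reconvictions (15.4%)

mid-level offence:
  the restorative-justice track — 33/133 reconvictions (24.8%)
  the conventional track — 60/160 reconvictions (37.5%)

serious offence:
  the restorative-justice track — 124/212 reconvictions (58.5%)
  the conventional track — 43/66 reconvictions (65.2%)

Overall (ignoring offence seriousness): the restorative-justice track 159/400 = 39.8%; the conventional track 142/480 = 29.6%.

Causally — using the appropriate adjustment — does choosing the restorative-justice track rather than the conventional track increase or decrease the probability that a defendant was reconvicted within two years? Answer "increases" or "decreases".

The offence seriousness-specific comparison favours the restorative-justice track throughout, but the pooled figures favour the conventional track. The question is whether to condition on offence seriousness.
Nothing the disposition does changes offence seriousness; the imbalance is an allocation artefact. With offence seriousness also predicting the outcome, the pooled figure is confounded, and the within-stratum comparison is the causal one.
Within each level — minor offence: 3.6% vs 15.4%; mid-level offence: 24.8% vs 37.5%; serious offence: 58.5% vs 65.2% — the restorative-justice track is lower every time.

decreases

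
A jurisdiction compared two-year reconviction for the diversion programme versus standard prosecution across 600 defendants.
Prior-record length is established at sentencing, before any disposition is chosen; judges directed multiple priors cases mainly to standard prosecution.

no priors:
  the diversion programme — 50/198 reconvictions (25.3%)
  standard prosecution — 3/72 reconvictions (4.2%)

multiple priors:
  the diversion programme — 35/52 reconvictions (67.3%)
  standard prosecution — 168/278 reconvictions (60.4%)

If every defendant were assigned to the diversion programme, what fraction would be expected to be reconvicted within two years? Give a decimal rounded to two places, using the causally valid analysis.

0.48

standard prosecution is lower inside every prior-record length stratum but the diversion programme is lower in aggregate. Whether to stratify depends on how prior-record length relates to the disposition.
Since prior-record length is a pre-existing factor (not a product of the disposition) and it affects the outcome on its own, it is a confounder. The stratified rates, not the pooled rate, identify the causal effect.
Standardising the diversion programme to the population prior-record length mix: 0.450·50/198 + 0.550·35/52 = 0.484.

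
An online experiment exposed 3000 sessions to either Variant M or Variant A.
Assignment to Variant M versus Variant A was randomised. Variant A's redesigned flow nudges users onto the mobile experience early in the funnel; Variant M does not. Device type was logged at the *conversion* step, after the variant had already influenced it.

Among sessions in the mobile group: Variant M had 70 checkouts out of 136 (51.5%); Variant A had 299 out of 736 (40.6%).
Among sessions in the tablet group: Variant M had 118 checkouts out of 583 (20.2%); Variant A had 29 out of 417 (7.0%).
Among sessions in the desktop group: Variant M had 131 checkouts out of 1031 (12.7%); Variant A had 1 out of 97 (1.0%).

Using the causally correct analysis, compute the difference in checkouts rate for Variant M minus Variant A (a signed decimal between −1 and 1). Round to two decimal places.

-0.08

Because the variant influences device type, device type is a post-treatment mediator, not a confounder. Stratifying on it would bias the estimate; the causal effect is the crude pooled difference.
The causal difference is the pooled difference: 0.182 − 0.263 = -0.081.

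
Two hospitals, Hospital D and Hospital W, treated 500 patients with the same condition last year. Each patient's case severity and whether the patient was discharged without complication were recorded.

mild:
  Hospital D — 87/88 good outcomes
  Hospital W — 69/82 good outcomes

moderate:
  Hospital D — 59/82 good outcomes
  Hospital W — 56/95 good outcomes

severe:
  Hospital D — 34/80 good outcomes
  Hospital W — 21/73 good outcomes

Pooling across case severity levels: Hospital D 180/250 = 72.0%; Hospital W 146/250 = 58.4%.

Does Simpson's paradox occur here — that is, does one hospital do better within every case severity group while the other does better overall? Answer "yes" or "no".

no

Within each case severity level (mild 98.9% vs 84.1%; moderate 72.0% vs 58.9%; severe 42.5% vs 28.8%), Hospital D has the higher rate every time. Pooled: 72.0% vs 58.4% — Hospital D has the higher rate overall. They agree.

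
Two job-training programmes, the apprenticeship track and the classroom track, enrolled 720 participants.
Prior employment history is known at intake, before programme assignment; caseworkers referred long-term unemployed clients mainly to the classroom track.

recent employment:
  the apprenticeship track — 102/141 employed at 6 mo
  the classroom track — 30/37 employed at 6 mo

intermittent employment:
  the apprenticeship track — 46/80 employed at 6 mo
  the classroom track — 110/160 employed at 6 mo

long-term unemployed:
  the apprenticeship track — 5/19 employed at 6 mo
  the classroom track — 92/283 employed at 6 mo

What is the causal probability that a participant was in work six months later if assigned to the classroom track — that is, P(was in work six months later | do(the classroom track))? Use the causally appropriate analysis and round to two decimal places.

The prior employment history-specific comparison favours the classroom track throughout, but the pooled figures favour the apprenticeship track. The question is whether to condition on prior employment history.
Prior employment history satisfies the back-door criterion: it is not a descendant of the programme, and it blocks the spurious path from programme to outcome. Adjusting for it (i.e., using the within-prior employment history rates) gives the causal effect.
Standardising the classroom track to the population prior employment history mix: 0.247·30/37 + 0.333·110/160 + 0.419·92/283 = 0.566.

0.57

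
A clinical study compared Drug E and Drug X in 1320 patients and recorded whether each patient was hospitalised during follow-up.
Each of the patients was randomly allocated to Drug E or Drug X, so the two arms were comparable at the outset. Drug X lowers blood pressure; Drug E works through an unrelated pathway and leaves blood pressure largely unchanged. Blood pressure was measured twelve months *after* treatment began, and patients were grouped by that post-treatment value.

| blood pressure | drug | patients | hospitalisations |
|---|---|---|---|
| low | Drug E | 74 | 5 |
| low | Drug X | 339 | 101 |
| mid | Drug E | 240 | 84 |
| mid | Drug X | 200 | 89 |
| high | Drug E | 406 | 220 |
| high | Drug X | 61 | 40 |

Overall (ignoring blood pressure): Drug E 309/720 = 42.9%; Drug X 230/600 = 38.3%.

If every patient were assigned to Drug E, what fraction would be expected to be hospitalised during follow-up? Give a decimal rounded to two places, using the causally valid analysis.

Blood pressure is recorded after the drug and is itself shifted by it — it sits on the causal path from drug to outcome. Conditioning on a mediator would strip out part of the effect we want; the pooled comparison gives the total causal effect.
So P(outcome | do(Drug E)) is just the pooled rate for Drug E: 309/720 = 0.429.

0.43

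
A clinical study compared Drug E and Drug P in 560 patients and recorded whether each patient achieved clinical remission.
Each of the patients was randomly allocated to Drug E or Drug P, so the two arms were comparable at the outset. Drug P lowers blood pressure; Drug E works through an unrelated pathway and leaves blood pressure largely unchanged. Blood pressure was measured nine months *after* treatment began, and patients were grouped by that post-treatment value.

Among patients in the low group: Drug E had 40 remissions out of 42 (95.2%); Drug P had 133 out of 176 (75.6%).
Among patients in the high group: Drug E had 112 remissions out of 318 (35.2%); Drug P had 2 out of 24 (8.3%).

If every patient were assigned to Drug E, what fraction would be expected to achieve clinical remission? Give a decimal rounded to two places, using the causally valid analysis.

0.42

Drug E is higher inside every blood pressure stratum but Drug P is higher in aggregate. Whether to stratify depends on how blood pressure relates to the drug.
Because the drug influences blood pressure, blood pressure is a post-treatment mediator, not a confounder. Stratifying on it would bias the estimate; the causal effect is the crude pooled difference.
So P(outcome | do(Drug E)) is just the pooled rate for Drug E: 152/360 = 0.422.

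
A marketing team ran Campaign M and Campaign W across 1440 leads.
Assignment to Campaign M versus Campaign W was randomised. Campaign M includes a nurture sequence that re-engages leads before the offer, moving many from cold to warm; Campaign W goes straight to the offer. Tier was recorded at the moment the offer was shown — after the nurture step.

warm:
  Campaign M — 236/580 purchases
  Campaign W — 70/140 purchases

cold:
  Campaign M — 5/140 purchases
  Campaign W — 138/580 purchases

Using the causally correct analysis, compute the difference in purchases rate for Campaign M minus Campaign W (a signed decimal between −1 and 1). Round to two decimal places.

+0.05

Within every engagement tier level Campaign W has the higher rate, yet pooled Campaign M does — Simpson's reversal.
Engagement tier here is a post-treatment variable shaped by the campaign; conditioning on it would introduce bias rather than remove it. The overall comparison is the causal one.
The causal difference is the pooled difference: 0.335 − 0.289 = +0.046.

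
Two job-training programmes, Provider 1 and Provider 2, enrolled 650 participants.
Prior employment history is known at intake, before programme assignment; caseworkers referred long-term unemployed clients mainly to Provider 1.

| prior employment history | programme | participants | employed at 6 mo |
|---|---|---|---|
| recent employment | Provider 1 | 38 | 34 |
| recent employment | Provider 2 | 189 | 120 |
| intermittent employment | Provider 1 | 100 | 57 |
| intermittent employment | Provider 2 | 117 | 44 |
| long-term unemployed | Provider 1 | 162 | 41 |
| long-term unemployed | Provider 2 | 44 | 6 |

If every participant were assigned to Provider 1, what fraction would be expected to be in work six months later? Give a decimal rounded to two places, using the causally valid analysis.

0.58

Provider 1 is higher inside every prior employment history stratum but Provider 2 is higher in aggregate. Whether to stratify depends on how prior employment history relates to the programme.
Prior employment history satisfies the back-door criterion: it is not a descendant of the programme, and it blocks the spurious path from programme to outcome. Adjusting for it (i.e., using the within-prior employment history rates) gives the causal effect.
Standardising Provider 1 to the population prior employment history mix: 0.349·34/38 + 0.334·57/100 + 0.317·41/162 = 0.583.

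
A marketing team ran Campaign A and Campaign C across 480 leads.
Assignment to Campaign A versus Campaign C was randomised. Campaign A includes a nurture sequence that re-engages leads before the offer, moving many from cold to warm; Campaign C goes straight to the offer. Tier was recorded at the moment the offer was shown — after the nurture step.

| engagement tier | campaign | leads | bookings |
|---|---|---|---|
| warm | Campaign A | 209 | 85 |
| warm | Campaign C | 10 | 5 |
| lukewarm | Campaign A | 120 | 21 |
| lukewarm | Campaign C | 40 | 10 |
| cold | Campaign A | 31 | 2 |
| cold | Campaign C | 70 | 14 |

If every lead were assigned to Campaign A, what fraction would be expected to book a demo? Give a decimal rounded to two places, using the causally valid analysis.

Campaign C is higher inside every engagement tier stratum but Campaign A is higher in aggregate. Whether to stratify depends on how engagement tier relates to the campaign.
Because the campaign influences engagement tier, engagement tier is a post-treatment mediator, not a confounder. Stratifying on it would bias the estimate; the causal effect is the crude pooled difference.
So P(outcome | do(Campaign A)) is just the pooled rate for Campaign A: 108/360 = 0.300.

0.30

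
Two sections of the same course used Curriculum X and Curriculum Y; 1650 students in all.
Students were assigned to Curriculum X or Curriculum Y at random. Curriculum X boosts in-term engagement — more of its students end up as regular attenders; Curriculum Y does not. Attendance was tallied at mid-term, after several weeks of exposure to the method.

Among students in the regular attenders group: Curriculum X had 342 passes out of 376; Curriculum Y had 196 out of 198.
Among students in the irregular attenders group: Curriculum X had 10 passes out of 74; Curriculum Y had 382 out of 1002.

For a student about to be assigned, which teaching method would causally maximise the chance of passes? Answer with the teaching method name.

Curriculum X

Curriculum Y is higher inside every mid-term attendance stratum but Curriculum X is higher in aggregate. Whether to stratify depends on how mid-term attendance relates to the teaching method.
Mid-term attendance is downstream of the teaching method. One should not condition on a consequence of treatment, so the overall rates are the right comparison.
Pooled: Curriculum X 78.2% vs Curriculum Y 48.2%; Curriculum X is higher overall.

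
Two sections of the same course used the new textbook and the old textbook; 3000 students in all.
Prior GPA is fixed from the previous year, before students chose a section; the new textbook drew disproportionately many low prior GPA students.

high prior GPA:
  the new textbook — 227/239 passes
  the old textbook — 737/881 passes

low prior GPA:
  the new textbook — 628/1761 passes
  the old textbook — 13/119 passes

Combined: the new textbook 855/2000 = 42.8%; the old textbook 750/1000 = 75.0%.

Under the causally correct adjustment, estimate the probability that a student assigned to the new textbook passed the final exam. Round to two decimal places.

Prior GPA band is set before the teaching method has any effect — it is not caused by the teaching method — and it independently drives the outcome. That makes it a confounder, so the causal comparison is within prior GPA band levels.
Standardising the new textbook to the population prior GPA band mix: 0.373·227/239 + 0.627·628/1761 = 0.578.

0.58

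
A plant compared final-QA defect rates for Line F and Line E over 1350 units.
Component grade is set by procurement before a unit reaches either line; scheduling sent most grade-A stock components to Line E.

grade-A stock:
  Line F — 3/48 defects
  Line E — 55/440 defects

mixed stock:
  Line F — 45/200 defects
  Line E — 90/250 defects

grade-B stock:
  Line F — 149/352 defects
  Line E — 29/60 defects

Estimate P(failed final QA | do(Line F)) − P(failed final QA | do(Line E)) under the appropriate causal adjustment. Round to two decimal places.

-0.09

The component grade-specific comparison favours Line F throughout, but the pooled figures favour Line E. The question is whether to condition on component grade.
Component grade differs across lines for reasons unrelated to any effect of the line itself, and it separately predicts the outcome — a classic confounder. We must compare within component grade levels.
Adjusting over the population distribution of component grade: 0.361·(0.062−0.125) + 0.333·(0.225−0.360) + 0.305·(0.423−0.483) = -0.086.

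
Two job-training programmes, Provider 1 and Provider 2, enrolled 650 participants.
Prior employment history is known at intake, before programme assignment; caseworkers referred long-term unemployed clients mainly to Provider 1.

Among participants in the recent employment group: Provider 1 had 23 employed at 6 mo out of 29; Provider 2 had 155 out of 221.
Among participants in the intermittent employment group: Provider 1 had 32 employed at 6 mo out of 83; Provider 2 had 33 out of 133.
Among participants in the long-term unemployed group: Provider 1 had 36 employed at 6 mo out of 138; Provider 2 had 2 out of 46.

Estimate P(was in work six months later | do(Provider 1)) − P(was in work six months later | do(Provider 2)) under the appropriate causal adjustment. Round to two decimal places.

Nothing the programme does changes prior employment history; the imbalance is an allocation artefact. With prior employment history also predicting the outcome, the pooled figure is confounded, and the within-stratum comparison is the causal one.
Adjusting over the population distribution of prior employment history: 0.385·(0.793−0.701) + 0.332·(0.386−0.248) + 0.283·(0.261−0.043) = +0.142.

+0.14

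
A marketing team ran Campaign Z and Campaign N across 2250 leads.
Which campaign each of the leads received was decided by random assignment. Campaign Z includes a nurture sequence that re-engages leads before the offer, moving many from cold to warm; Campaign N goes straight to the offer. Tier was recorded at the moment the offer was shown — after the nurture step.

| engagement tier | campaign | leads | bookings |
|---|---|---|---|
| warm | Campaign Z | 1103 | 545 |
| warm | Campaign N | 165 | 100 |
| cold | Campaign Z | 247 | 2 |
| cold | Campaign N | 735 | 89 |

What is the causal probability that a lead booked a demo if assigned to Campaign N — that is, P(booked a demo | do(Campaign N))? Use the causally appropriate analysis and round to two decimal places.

0.21

Engagement tier here is a post-treatment variable shaped by the campaign; conditioning on it would introduce bias rather than remove it. The overall comparison is the causal one.
So P(outcome | do(Campaign N)) is just the pooled rate for Campaign N: 189/900 = 0.210.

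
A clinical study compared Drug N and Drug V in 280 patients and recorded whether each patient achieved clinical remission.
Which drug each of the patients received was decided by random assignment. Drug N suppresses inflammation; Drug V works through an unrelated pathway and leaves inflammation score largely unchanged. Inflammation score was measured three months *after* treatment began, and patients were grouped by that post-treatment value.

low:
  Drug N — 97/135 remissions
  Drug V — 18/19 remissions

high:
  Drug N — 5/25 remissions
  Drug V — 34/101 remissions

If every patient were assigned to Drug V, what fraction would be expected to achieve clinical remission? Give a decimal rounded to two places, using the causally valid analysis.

0.43

Inflammation score here is a post-treatment variable shaped by the drug; conditioning on it would introduce bias rather than remove it. The overall comparison is the causal one.
So P(outcome | do(Drug V)) is just the pooled rate for Drug V: 52/120 = 0.433.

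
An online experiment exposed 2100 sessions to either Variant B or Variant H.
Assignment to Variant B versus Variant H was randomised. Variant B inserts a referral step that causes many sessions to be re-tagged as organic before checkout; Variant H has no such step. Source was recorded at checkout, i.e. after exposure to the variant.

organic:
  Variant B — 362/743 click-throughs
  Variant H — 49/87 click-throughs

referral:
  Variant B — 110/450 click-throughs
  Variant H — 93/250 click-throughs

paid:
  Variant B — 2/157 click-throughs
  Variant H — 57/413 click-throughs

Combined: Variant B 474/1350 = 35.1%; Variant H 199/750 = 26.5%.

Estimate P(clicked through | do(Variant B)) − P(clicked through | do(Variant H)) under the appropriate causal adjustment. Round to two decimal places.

Because the variant influences traffic source, traffic source is a post-treatment mediator, not a confounder. Stratifying on it would bias the estimate; the causal effect is the crude pooled difference.
The causal difference is the pooled difference: 0.351 − 0.265 = +0.086.

+0.09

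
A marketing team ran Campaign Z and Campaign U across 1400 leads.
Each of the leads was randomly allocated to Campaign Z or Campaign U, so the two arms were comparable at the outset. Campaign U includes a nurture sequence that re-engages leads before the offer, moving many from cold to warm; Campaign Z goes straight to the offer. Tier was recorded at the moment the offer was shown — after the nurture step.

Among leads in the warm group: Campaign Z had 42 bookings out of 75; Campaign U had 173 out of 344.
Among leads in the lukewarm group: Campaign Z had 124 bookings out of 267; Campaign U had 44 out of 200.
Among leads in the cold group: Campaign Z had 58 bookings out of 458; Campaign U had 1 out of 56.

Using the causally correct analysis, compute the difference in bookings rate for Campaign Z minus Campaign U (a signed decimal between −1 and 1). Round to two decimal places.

-0.08

The stratified and pooled comparisons disagree (Campaign Z wins within each engagement tier; Campaign U wins overall), so the answer turns on the causal role of engagement tier.
Engagement tier here is a post-treatment variable shaped by the campaign; conditioning on it would introduce bias rather than remove it. The overall comparison is the causal one.
The causal difference is the pooled difference: 0.280 − 0.363 = -0.083.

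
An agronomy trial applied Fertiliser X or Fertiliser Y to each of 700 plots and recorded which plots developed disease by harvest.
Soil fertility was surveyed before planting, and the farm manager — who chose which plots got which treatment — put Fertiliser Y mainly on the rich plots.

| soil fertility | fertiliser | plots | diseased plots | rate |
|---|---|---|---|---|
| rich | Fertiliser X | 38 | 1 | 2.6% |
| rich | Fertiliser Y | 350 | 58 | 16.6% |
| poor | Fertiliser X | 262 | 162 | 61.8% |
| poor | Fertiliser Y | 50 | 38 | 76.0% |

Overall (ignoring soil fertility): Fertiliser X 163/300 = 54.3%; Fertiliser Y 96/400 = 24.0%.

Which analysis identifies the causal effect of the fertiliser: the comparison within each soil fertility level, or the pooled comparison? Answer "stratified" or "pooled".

The imbalance in soil fertility arose from how plots were allocated, not from anything the fertiliser did; and soil fertility independently affects the outcome. The pooled gap is confounded — condition on soil fertility.
Within each level — rich: 2.6% vs 16.6%; poor: 61.8% vs 76.0% — Fertiliser X is lower every time.

stratified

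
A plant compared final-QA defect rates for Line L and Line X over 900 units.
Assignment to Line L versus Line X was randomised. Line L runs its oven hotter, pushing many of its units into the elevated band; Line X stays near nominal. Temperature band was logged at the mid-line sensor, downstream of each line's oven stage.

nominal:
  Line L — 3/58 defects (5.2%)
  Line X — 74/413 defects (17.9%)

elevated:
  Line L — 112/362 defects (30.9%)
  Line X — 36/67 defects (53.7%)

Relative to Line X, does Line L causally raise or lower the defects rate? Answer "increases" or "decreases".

increases

In-process temperature band is recorded after the line and is itself shifted by it — it sits on the causal path from line to outcome. Conditioning on a mediator would strip out part of the effect we want; the pooled comparison gives the total causal effect.
Pooled: Line L 27.4% vs Line X 22.9%; Line X is lower overall.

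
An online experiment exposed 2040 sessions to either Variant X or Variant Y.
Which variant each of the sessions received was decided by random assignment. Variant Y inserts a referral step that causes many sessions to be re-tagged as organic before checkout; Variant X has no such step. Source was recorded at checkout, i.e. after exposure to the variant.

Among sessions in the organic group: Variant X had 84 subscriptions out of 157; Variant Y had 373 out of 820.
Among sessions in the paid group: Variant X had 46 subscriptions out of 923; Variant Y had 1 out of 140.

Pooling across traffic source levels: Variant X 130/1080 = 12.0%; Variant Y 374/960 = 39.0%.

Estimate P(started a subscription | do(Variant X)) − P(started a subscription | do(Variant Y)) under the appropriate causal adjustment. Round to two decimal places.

The stratified and pooled comparisons disagree (Variant X wins within each traffic source; Variant Y wins overall), so the answer turns on the causal role of traffic source.
Because the variant influences traffic source, traffic source is a post-treatment mediator, not a confounder. Stratifying on it would bias the estimate; the causal effect is the crude pooled difference.
The causal difference is the pooled difference: 0.120 − 0.390 = -0.269.

-0.27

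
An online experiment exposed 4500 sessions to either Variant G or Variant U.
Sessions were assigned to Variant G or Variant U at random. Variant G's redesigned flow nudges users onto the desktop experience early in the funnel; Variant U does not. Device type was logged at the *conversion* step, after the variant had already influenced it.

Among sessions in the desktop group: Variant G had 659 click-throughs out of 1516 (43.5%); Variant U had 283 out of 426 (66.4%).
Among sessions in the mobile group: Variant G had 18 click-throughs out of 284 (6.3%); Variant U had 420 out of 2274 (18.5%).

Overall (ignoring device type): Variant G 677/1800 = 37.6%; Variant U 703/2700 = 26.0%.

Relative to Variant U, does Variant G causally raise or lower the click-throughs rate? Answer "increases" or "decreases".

Within every device type level Variant U has the higher rate, yet pooled Variant G does — Simpson's reversal.
Because the variant influences device type, device type is a post-treatment mediator, not a confounder. Stratifying on it would bias the estimate; the causal effect is the crude pooled difference.
Pooled: Variant G 37.6% vs Variant U 26.0%; Variant G is higher overall.

increases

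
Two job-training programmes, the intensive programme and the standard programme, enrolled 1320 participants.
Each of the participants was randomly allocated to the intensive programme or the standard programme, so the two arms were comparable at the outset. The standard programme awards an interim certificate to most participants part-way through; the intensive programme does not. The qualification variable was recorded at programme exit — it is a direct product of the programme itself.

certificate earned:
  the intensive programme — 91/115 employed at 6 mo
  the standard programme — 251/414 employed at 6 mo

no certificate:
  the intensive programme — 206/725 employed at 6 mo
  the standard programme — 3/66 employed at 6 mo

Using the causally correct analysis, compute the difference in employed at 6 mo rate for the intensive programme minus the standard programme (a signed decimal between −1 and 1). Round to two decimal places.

-0.18

Because the programme influences qualification attained during the programme, qualification attained during the programme is a post-treatment mediator, not a confounder. Stratifying on it would bias the estimate; the causal effect is the crude pooled difference.
The causal difference is the pooled difference: 0.354 − 0.529 = -0.176.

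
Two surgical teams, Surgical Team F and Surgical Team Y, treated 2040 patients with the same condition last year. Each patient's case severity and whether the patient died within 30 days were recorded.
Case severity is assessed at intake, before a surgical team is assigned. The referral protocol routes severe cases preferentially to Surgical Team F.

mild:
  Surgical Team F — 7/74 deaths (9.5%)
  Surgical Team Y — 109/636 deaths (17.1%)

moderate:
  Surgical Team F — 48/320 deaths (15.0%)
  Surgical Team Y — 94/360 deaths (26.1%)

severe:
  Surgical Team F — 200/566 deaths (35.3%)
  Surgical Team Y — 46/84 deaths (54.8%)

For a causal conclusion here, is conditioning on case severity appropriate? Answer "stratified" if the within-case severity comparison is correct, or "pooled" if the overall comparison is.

stratified

Case severity differs across surgical teams for reasons unrelated to any effect of the surgical team itself, and it separately predicts the outcome — a classic confounder. We must compare within case severity levels.
Within each level — mild: 9.5% vs 17.1%; moderate: 15.0% vs 26.1%; severe: 35.3% vs 54.8% — Surgical Team F is lower every time.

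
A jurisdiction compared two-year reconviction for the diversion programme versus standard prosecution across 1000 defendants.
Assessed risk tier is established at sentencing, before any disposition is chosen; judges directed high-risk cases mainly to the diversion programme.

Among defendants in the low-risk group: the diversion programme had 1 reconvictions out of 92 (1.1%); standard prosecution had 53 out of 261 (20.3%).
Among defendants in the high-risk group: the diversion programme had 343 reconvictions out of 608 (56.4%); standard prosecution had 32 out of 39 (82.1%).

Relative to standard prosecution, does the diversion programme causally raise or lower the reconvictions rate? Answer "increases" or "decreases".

decreases

the diversion programme is lower inside every assessed risk tier stratum but standard prosecution is lower in aggregate. Whether to stratify depends on how assessed risk tier relates to the disposition.
The imbalance in assessed risk tier arose from how defendants were allocated, not from anything the disposition did; and assessed risk tier independently affects the outcome. The pooled gap is confounded — condition on assessed risk tier.
Within each level — low-risk: 1.1% vs 20.3%; high-risk: 56.4% vs 82.1% — the diversion programme is lower every time.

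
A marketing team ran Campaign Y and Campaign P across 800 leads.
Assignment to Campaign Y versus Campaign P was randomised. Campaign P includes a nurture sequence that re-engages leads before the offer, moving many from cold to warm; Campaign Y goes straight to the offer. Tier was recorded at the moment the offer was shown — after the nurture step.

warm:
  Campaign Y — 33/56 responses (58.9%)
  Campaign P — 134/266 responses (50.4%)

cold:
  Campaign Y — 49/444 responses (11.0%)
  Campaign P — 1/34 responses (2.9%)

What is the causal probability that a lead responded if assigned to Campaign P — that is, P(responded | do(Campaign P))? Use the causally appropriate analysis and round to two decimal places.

Engagement tier is downstream of the campaign. One should not condition on a consequence of treatment, so the overall rates are the right comparison.
So P(outcome | do(Campaign P)) is just the pooled rate for Campaign P: 135/300 = 0.450.

0.45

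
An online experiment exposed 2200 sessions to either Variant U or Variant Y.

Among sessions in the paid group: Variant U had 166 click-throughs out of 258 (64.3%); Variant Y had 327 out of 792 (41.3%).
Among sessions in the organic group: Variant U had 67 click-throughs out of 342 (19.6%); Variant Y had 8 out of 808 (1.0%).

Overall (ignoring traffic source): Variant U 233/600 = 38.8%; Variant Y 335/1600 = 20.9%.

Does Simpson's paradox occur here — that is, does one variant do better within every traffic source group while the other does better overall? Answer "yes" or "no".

Within each traffic source level (paid 64.3% vs 41.3%; organic 19.6% vs 1.0%), Variant U has the higher rate every time. Pooled: 38.8% vs 20.9% — Variant U has the higher rate overall. They agree.

no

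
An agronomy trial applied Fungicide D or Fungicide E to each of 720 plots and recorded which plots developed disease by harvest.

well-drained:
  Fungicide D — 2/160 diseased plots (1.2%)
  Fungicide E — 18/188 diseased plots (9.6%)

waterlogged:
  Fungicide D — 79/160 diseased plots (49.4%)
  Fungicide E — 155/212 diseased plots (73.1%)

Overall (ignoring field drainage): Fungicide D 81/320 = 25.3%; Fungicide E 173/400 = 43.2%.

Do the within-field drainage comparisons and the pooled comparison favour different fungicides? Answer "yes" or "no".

Within each field drainage level (well-drained 1.2% vs 9.6%; waterlogged 49.4% vs 73.1%), Fungicide D has the lower rate every time. Pooled: 25.3% vs 43.2% — Fungicide D has the lower rate overall. They agree.

no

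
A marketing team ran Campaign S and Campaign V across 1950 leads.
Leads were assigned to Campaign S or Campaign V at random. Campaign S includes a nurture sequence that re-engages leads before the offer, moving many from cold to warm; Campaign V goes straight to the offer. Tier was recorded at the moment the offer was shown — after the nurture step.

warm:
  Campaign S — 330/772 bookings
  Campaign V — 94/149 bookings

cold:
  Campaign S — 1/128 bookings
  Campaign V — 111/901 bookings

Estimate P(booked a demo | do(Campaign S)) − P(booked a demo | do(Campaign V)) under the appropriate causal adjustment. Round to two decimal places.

Stratifying would compare campaigns among leads the campaigns themselves sorted into engagement tier groups — a form of selection on an intermediate. The unconditioned pooled rates give the total causal effect.
The causal difference is the pooled difference: 0.368 − 0.195 = +0.173.

+0.17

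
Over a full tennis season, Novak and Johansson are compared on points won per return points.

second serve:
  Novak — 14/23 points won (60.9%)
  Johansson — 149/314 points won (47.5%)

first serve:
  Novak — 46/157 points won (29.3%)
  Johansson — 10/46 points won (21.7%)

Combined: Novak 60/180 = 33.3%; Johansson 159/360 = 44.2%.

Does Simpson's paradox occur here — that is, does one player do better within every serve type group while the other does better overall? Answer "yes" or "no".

Within each serve type level (second serve 60.9% vs 47.5%; first serve 29.3% vs 21.7%), Novak has the higher rate every time. Pooled: 33.3% vs 44.2% — Johansson has the higher rate overall. The two comparisons disagree.

yes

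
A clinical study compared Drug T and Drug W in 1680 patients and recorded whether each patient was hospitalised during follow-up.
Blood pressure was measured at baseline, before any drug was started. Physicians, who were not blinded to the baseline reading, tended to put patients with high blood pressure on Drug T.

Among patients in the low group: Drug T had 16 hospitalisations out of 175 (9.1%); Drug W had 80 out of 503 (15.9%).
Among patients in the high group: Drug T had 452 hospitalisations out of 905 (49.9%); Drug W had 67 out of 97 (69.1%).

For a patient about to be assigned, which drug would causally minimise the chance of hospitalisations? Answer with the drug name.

Blood pressure is set before the drug has any effect — it is not caused by the drug — and it independently drives the outcome. That makes it a confounder, so the causal comparison is within blood pressure levels.
Within each level — low: 9.1% vs 15.9%; high: 49.9% vs 69.1% — Drug T is lower every time.

Drug T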